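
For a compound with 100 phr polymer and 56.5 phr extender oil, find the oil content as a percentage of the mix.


Oil % = oil / (100 + oil) * 100
= 56.5 / (100 + 56.5) * 100
= 56.5 / 156.5 * 100
= 36.1%

36.1%


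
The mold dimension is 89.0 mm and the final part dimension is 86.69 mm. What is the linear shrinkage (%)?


Shrinkage = (mold - part) / mold * 100
= (89.0 - 86.69) / 89.0 * 100
= 2.31 / 89.0 * 100
= 2.6%

2.6%


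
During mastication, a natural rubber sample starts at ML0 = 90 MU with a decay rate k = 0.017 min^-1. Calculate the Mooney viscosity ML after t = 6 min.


ML = ML0 * exp(-k * t)
ML = 90 * exp(-0.017 * 6)
ML = 90 * 0.9030
ML = 81.27 MU

81.27 MU


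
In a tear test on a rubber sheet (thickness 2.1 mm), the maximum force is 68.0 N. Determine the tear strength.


Tear strength = force / thickness
= 68.0 / 2.1
= 32.38 N/mm

32.38 N/mm


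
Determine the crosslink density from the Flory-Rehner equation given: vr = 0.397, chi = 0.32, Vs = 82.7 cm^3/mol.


ln(1 - vr) = ln(1 - 0.397) = -0.5058
Numerator = -((-0.5058) + 0.397 + 0.32 * 0.397^2) = 0.0584
Denominator = 82.7 * (0.397^(1/3) - 0.397/2) = 44.3652
nu = 0.0584 / 44.3652 = 0.0013 mol/cm^3

0.0013 mol/cm^3


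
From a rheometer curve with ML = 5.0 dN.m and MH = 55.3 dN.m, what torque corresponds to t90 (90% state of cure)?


M90 = ML + 0.9 * (MH - ML)
M90 = 5.0 + 0.9 * (55.3 - 5.0)
M90 = 5.0 + 0.9 * 50.3
M90 = 50.27 dN.m

50.27 dN.m


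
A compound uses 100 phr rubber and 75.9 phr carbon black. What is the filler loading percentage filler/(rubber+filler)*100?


Filler % = filler / (rubber + filler) * 100
= 75.9 / (100 + 75.9) * 100
= 75.9 / 175.9 * 100
= 43.15%

43.15%


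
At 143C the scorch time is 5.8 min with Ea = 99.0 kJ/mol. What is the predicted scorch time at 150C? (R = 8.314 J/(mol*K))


Convert temperatures: T1 = 143 + 273.15 = 416.15 K, T2 = 150 + 273.15 = 423.15 K
ts2_new = 5.8 * exp(99000 / 8.314 * (1/423.15 - 1/416.15))
1/T2 - 1/T1 = -3.9752e-05
ts2_new = 3.61 min

3.61 min


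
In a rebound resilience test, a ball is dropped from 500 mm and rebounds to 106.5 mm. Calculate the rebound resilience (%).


Resilience = h_rebound / h_drop * 100
= 106.5 / 500 * 100
= 21.3%

21.3%


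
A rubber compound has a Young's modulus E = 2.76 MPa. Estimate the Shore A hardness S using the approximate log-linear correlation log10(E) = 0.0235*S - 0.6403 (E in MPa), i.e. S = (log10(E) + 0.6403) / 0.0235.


log10(E) = 0.0235*S - 0.6403  =>  S = (log10(E) + 0.6403) / 0.0235
log10(2.76) = 0.440909
S = (0.440909 + 0.6403) / 0.0235 = 1.081209 / 0.0235
S = 46.0

Shore A = 46.0


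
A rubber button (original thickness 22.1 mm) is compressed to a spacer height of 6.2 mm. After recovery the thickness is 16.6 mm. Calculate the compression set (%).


CS = (t0 - recovered) / (t0 - ts) * 100
= (22.1 - 16.6) / (22.1 - 6.2) * 100
= 5.5 / 15.9 * 100
= 34.6%

34.6%


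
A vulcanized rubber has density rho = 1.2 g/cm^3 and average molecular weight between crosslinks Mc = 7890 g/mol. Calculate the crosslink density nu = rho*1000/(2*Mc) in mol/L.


nu = rho * 1000 / (2 * Mc)
nu = 1.2 * 1000 / (2 * 7890)
nu = 1200.0 / 15780
nu = 0.0760 mol/L

0.0760 mol/L


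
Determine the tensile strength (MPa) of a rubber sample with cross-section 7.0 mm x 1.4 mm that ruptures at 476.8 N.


Area = width * thickness = 7.0 * 1.4 = 9.8 mm^2
TS = force / area = 476.8 / 9.8 = 48.65 MPa

48.65 MPa


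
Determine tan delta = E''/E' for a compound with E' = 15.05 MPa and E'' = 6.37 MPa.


tan delta = E'' / E'
= 6.37 / 15.05
= 0.4233

tan delta = 0.4233


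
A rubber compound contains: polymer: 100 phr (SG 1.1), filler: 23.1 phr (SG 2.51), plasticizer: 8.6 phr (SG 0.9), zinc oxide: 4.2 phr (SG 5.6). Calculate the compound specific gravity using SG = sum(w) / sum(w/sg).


Sum of weights = 135.9
Volume contributions:
  polymer: 100/1.1 = 90.9091
  filler: 23.1/2.51 = 9.2032
  plasticizer: 8.6/0.9 = 9.5556
  zinc oxide: 4.2/5.6 = 0.7500
Sum of volumes = 110.4178
SG = 135.9 / 110.4178 = 1.231

SG = 1.231


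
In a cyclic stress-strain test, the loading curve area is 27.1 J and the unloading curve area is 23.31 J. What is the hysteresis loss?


Hysteresis loss = loading - unloading
= 27.1 - 23.31
= 3.79 J

3.79 J


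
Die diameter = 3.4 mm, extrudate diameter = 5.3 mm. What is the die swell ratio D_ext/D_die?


Die swell ratio = D_extrudate / D_die
= 5.3 / 3.4
= 1.559

Die swell = 1.559


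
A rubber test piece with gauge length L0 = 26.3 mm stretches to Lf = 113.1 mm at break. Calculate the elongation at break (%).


Elongation = (Lf - L0) / L0 * 100
= (113.1 - 26.3) / 26.3 * 100
= 86.8 / 26.3 * 100
= 330.0%

330.0%


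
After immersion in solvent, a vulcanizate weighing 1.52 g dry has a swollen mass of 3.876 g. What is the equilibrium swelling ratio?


Q = W_swollen / W_dry
Q = 3.876 / 1.52
Q = 2.55

Q = 2.55


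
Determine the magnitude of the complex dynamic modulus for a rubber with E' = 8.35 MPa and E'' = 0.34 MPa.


|E*| = sqrt(E'^2 + E''^2)
= sqrt(8.35^2 + 0.34^2)
= sqrt(69.7225 + 0.1156)
= 8.357 MPa

8.357 MPa


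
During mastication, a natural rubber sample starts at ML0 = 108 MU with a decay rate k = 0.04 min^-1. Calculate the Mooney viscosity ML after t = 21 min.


ML = ML0 * exp(-k * t)
ML = 108 * exp(-0.04 * 21)
ML = 108 * 0.4317
ML = 46.62 MU

46.62 MU


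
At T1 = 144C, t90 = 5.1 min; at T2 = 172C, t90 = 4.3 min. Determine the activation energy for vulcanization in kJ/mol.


T1 = 417.15 K, T2 = 445.15 K
1/T1 - 1/T2 = 1.5079e-04
ln(t1/t2) = ln(5.1/4.3) = 0.1706
Ea = 8.314 * 0.1706 / 1.5079e-04 = 9407.9412 J/mol
Ea = 9.41 kJ/mol

9.41 kJ/mol


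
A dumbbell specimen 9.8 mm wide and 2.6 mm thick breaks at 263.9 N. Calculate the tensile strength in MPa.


Area = width * thickness = 9.8 * 2.6 = 25.48 mm^2
TS = force / area = 263.9 / 25.48 = 10.36 MPa

10.36 MPa


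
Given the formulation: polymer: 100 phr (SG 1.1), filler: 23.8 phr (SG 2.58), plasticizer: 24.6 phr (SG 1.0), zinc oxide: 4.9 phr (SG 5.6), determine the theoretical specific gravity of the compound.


Sum of weights = 153.3
Volume contributions:
  polymer: 100/1.1 = 90.9091
  filler: 23.8/2.58 = 9.2248
  plasticizer: 24.6/1.0 = 24.6000
  zinc oxide: 4.9/5.6 = 0.8750
Sum of volumes = 125.6089
SG = 153.3 / 125.6089 = 1.22

SG = 1.22


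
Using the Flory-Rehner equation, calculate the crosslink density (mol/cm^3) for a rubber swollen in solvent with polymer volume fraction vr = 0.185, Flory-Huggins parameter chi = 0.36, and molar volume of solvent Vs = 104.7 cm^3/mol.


ln(1 - vr) = ln(1 - 0.185) = -0.2046
Numerator = -((-0.2046) + 0.185 + 0.36 * 0.185^2) = 0.0072
Denominator = 104.7 * (0.185^(1/3) - 0.185/2) = 49.9735
nu = 0.0072 / 49.9735 = 1.4500e-04 mol/cm^3

1.4500e-04 mol/cm^3


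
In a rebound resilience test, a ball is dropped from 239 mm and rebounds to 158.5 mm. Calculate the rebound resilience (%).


Resilience = h_rebound / h_drop * 100
= 158.5 / 239 * 100
= 66.3%

66.3%


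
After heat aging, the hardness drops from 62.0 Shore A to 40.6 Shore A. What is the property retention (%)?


Retention = aged / original * 100
= 40.6 / 62.0 * 100
= 65.5%

65.5%


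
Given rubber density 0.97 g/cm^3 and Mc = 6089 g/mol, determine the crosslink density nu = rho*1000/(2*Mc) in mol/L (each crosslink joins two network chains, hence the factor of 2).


nu = rho * 1000 / (2 * Mc)
nu = 0.97 * 1000 / (2 * 6089)
nu = 970.0 / 12178
nu = 0.0797 mol/L

0.0797 mol/L


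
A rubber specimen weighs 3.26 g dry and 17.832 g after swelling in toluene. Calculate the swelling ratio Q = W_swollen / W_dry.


Q = W_swollen / W_dry
Q = 17.832 / 3.26
Q = 5.47

Q = 5.47


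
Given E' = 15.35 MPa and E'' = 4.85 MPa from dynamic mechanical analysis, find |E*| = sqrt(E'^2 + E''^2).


|E*| = sqrt(E'^2 + E''^2)
= sqrt(15.35^2 + 4.85^2)
= sqrt(235.6225 + 23.5225)
= 16.098 MPa

16.098 MPa


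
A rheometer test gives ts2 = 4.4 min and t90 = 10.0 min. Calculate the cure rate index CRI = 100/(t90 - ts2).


CRI = 100 / (t90 - ts2)
= 100 / (10.0 - 4.4)
= 100 / 5.6
= 17.86 min^-1

17.86 min^-1


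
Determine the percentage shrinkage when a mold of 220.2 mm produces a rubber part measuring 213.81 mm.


Shrinkage = (mold - part) / mold * 100
= (220.2 - 213.81) / 220.2 * 100
= 6.39 / 220.2 * 100
= 2.9%

2.9%


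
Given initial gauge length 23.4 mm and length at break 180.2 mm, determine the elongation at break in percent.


Elongation = (Lf - L0) / L0 * 100
= (180.2 - 23.4) / 23.4 * 100
= 156.8 / 23.4 * 100
= 670.1%

670.1%


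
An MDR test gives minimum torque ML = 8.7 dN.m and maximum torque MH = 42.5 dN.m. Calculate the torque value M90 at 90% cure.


M90 = ML + 0.9 * (MH - ML)
M90 = 8.7 + 0.9 * (42.5 - 8.7)
M90 = 8.7 + 0.9 * 33.8
M90 = 39.12 dN.m

39.12 dN.m


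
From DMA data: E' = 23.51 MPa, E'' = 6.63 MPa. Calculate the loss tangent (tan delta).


tan delta = E'' / E'
= 6.63 / 23.51
= 0.282

tan delta = 0.282


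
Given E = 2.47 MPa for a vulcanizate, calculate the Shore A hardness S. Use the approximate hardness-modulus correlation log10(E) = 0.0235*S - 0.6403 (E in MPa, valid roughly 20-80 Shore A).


log10(E) = 0.0235*S - 0.6403  =>  S = (log10(E) + 0.6403) / 0.0235
log10(2.47) = 0.392697
S = (0.392697 + 0.6403) / 0.0235 = 1.032997 / 0.0235
S = 44.0

Shore A = 44.0


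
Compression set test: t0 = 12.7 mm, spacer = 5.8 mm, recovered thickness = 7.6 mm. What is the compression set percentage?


CS = (t0 - recovered) / (t0 - ts) * 100
= (12.7 - 7.6) / (12.7 - 5.8) * 100
= 5.1 / 6.9 * 100
= 73.9%

73.9%


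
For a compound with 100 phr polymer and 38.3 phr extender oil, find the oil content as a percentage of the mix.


Oil % = oil / (100 + oil) * 100
= 38.3 / (100 + 38.3) * 100
= 38.3 / 138.3 * 100
= 27.69%

27.69%


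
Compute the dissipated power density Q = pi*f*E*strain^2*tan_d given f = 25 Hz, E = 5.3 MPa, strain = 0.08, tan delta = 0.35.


Q = pi * f * E * strain^2 * tan_d
= pi * 25 * 5.3 * 0.08^2 * 0.35
= pi * 25 * 5.3 * 0.0064 * 0.35
= 0.9324

Q = 0.9324


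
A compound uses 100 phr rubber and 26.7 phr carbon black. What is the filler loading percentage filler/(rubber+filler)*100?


Filler % = filler / (rubber + filler) * 100
= 26.7 / (100 + 26.7) * 100
= 26.7 / 126.7 * 100
= 21.07%

21.07%


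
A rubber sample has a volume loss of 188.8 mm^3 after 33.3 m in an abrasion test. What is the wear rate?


Rate = volume_loss / distance
= 188.8 / 33.3
= 5.67 mm^3/m

5.67 mm^3/m


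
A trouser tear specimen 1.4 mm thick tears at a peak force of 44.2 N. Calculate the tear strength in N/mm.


Tear strength = force / thickness
= 44.2 / 1.4
= 31.57 N/mm

31.57 N/mm


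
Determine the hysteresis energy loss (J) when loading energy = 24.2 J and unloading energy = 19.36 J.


Hysteresis loss = loading - unloading
= 24.2 - 19.36
= 4.84 J

4.84 J


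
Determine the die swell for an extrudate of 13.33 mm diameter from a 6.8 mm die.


Die swell ratio = D_extrudate / D_die
= 13.33 / 6.8
= 1.96

Die swell = 1.96


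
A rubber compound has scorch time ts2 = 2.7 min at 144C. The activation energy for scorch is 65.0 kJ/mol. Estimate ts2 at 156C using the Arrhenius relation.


Convert temperatures: T1 = 144 + 273.15 = 417.15 K, T2 = 156 + 273.15 = 429.15 K
ts2_new = 2.7 * exp(65000 / 8.314 * (1/429.15 - 1/417.15))
1/T2 - 1/T1 = -6.7032e-05
ts2_new = 1.6 min

1.6 min


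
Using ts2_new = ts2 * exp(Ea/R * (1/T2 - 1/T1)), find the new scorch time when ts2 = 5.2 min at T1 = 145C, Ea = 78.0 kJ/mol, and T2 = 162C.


Convert temperatures: T1 = 145 + 273.15 = 418.15 K, T2 = 162 + 273.15 = 435.15 K
ts2_new = 5.2 * exp(78000 / 8.314 * (1/435.15 - 1/418.15))
1/T2 - 1/T1 = -9.3428e-05
ts2_new = 2.16 min

2.16 min


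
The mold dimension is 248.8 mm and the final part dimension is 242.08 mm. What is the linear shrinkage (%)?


Shrinkage = (mold - part) / mold * 100
= (248.8 - 242.08) / 248.8 * 100
= 6.72 / 248.8 * 100
= 2.7%

2.7%


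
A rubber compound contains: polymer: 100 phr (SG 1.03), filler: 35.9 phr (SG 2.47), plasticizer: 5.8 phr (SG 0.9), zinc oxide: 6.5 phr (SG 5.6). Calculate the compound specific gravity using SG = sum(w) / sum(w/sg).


Sum of weights = 148.2
Volume contributions:
  polymer: 100/1.03 = 97.0874
  filler: 35.9/2.47 = 14.5344
  plasticizer: 5.8/0.9 = 6.4444
  zinc oxide: 6.5/5.6 = 1.1607
Sum of volumes = 119.2270
SG = 148.2 / 119.2270 = 1.243

SG = 1.243


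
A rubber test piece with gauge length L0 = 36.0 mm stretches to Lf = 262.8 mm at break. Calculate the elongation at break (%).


Elongation = (Lf - L0) / L0 * 100
= (262.8 - 36.0) / 36.0 * 100
= 226.8 / 36.0 * 100
= 630.0%

630.0%


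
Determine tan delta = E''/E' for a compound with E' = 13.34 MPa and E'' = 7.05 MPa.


tan delta = E'' / E'
= 7.05 / 13.34
= 0.5285

tan delta = 0.5285


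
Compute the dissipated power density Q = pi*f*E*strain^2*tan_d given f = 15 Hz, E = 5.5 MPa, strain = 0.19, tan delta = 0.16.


Q = pi * f * E * strain^2 * tan_d
= pi * 15 * 5.5 * 0.19^2 * 0.16
= pi * 15 * 5.5 * 0.0361 * 0.16
= 1.4970

Q = 1.4970


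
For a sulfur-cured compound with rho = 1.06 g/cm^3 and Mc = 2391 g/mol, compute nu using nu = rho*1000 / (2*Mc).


nu = rho * 1000 / (2 * Mc)
nu = 1.06 * 1000 / (2 * 2391)
nu = 1060.0 / 4782
nu = 0.2217 mol/L

0.2217 mol/L


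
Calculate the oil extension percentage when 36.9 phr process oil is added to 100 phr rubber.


Oil % = oil / (100 + oil) * 100
= 36.9 / (100 + 36.9) * 100
= 36.9 / 136.9 * 100
= 26.95%

26.95%


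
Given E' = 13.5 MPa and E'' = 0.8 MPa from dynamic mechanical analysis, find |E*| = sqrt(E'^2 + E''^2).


|E*| = sqrt(E'^2 + E''^2)
= sqrt(13.5^2 + 0.8^2)
= sqrt(182.2500 + 0.6400)
= 13.524 MPa

13.524 MPa


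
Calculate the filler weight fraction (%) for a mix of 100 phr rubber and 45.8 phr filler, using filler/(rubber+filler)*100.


Filler % = filler / (rubber + filler) * 100
= 45.8 / (100 + 45.8) * 100
= 45.8 / 145.8 * 100
= 31.41%

31.41%


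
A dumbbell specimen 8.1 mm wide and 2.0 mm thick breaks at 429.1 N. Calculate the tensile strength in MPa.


Area = width * thickness = 8.1 * 2.0 = 16.2 mm^2
TS = force / area = 429.1 / 16.2 = 26.49 MPa

26.49 MPa


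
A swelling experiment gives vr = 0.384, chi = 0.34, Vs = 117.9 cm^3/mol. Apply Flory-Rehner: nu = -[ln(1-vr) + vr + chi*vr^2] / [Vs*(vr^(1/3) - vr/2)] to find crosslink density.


ln(1 - vr) = ln(1 - 0.384) = -0.4845
Numerator = -((-0.4845) + 0.384 + 0.34 * 0.384^2) = 0.0504
Denominator = 117.9 * (0.384^(1/3) - 0.384/2) = 63.0586
nu = 0.0504 / 63.0586 = 7.9883e-04 mol/cm^3

7.9883e-04 mol/cm^3


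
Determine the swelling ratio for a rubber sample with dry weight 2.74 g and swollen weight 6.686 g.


Q = W_swollen / W_dry
Q = 6.686 / 2.74
Q = 2.44

Q = 2.44


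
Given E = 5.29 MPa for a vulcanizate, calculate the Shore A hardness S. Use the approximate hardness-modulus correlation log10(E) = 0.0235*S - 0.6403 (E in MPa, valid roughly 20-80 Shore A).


log10(E) = 0.0235*S - 0.6403  =>  S = (log10(E) + 0.6403) / 0.0235
log10(5.29) = 0.723456
S = (0.723456 + 0.6403) / 0.0235 = 1.363756 / 0.0235
S = 58.0

Shore A = 58.0


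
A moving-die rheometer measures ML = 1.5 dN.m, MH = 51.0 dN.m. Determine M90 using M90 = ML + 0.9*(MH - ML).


M90 = ML + 0.9 * (MH - ML)
M90 = 1.5 + 0.9 * (51.0 - 1.5)
M90 = 1.5 + 0.9 * 49.5
M90 = 46.05 dN.m

46.05 dN.m


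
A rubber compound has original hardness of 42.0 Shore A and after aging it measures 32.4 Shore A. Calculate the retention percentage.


Retention = aged / original * 100
= 32.4 / 42.0 * 100
= 77.1%

77.1%


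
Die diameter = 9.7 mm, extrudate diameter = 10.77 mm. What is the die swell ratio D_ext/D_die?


Die swell ratio = D_extrudate / D_die
= 10.77 / 9.7
= 1.11

Die swell = 1.11


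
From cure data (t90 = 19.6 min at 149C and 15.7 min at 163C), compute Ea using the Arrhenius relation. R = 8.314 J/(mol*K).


T1 = 422.15 K, T2 = 436.15 K
1/T1 - 1/T2 = 7.6037e-05
ln(t1/t2) = ln(19.6/15.7) = 0.2219
Ea = 8.314 * 0.2219 / 7.6037e-05 = 24259.4525 J/mol
Ea = 24.26 kJ/mol

24.26 kJ/mol


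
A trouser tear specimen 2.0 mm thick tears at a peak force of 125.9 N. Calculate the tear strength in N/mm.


Tear strength = force / thickness
= 125.9 / 2.0
= 62.95 N/mm

62.95 N/mm


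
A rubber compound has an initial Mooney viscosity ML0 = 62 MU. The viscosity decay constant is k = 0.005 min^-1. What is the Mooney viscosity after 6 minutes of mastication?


ML = ML0 * exp(-k * t)
ML = 62 * exp(-0.005 * 6)
ML = 62 * 0.9704
ML = 60.17 MU

60.17 MU


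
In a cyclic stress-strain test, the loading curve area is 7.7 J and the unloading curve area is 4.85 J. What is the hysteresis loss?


Hysteresis loss = loading - unloading
= 7.7 - 4.85
= 2.85 J

2.85 J


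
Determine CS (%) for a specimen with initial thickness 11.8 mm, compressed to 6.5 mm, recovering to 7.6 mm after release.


CS = (t0 - recovered) / (t0 - ts) * 100
= (11.8 - 7.6) / (11.8 - 6.5) * 100
= 4.2 / 5.3 * 100
= 79.2%

79.2%


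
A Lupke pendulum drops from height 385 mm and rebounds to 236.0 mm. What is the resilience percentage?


Resilience = h_rebound / h_drop * 100
= 236.0 / 385 * 100
= 61.3%

61.3%


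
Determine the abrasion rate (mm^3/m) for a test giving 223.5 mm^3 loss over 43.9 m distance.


Rate = volume_loss / distance
= 223.5 / 43.9
= 5.091 mm^3/m

5.091 mm^3/m


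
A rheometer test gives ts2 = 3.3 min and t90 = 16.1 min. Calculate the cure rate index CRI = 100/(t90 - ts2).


CRI = 100 / (t90 - ts2)
= 100 / (16.1 - 3.3)
= 100 / 12.8
= 7.81 min^-1

7.81 min^-1


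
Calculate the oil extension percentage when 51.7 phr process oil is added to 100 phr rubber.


Oil % = oil / (100 + oil) * 100
= 51.7 / (100 + 51.7) * 100
= 51.7 / 151.7 * 100
= 34.08%

34.08%


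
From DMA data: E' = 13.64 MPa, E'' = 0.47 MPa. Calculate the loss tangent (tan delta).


tan delta = E'' / E'
= 0.47 / 13.64
= 0.0345

tan delta = 0.0345


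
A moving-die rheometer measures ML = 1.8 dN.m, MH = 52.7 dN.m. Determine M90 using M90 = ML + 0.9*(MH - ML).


M90 = ML + 0.9 * (MH - ML)
M90 = 1.8 + 0.9 * (52.7 - 1.8)
M90 = 1.8 + 0.9 * 50.9
M90 = 47.61 dN.m

47.61 dN.m


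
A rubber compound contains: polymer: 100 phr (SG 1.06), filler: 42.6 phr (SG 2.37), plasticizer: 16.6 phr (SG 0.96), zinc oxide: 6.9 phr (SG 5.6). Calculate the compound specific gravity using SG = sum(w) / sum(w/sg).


Sum of weights = 166.1
Volume contributions:
  polymer: 100/1.06 = 94.3396
  filler: 42.6/2.37 = 17.9747
  plasticizer: 16.6/0.96 = 17.2917
  zinc oxide: 6.9/5.6 = 1.2321
Sum of volumes = 130.8381
SG = 166.1 / 130.8381 = 1.27

SG = 1.27


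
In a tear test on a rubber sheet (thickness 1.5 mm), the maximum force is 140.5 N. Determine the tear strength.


Tear strength = force / thickness
= 140.5 / 1.5
= 93.67 N/mm

93.67 N/mm


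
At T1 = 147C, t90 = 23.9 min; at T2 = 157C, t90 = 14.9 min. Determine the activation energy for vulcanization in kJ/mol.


T1 = 420.15 K, T2 = 430.15 K
1/T1 - 1/T2 = 5.5332e-05
ln(t1/t2) = ln(23.9/14.9) = 0.4725
Ea = 8.314 * 0.4725 / 5.5332e-05 = 70998.9587 J/mol
Ea = 71.0 kJ/mol

71.0 kJ/mol


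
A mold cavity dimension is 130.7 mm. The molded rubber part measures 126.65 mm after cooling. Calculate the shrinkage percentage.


Shrinkage = (mold - part) / mold * 100
= (130.7 - 126.65) / 130.7 * 100
= 4.05 / 130.7 * 100
= 3.1%

3.1%


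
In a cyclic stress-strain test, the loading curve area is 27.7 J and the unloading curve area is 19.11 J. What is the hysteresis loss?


Hysteresis loss = loading - unloading
= 27.7 - 19.11
= 8.59 J

8.59 J


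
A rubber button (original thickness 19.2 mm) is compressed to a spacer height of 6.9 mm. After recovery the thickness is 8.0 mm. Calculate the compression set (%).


CS = (t0 - recovered) / (t0 - ts) * 100
= (19.2 - 8.0) / (19.2 - 6.9) * 100
= 11.2 / 12.3 * 100
= 91.1%

91.1%


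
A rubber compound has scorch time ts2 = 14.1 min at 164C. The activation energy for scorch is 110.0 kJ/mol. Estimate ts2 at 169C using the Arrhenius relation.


Convert temperatures: T1 = 164 + 273.15 = 437.15 K, T2 = 169 + 273.15 = 442.15 K
ts2_new = 14.1 * exp(110000 / 8.314 * (1/442.15 - 1/437.15))
1/T2 - 1/T1 = -2.5868e-05
ts2_new = 10.01 min

10.01 min


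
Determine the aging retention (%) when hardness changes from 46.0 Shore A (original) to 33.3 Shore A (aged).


Retention = aged / original * 100
= 33.3 / 46.0 * 100
= 72.4%

72.4%


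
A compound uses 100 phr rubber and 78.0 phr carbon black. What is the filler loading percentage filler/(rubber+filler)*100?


Filler % = filler / (rubber + filler) * 100
= 78.0 / (100 + 78.0) * 100
= 78.0 / 178.0 * 100
= 43.82%

43.82%


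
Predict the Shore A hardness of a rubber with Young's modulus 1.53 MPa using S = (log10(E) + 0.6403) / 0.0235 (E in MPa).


log10(E) = 0.0235*S - 0.6403  =>  S = (log10(E) + 0.6403) / 0.0235
log10(1.53) = 0.184691
S = (0.184691 + 0.6403) / 0.0235 = 0.824991 / 0.0235
S = 35.1

Shore A = 35.1


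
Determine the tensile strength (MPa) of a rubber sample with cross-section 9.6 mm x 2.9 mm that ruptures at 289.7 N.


Area = width * thickness = 9.6 * 2.9 = 27.84 mm^2
TS = force / area = 289.7 / 27.84 = 10.41 MPa

10.41 MPa


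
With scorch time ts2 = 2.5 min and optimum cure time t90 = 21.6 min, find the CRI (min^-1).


CRI = 100 / (t90 - ts2)
= 100 / (21.6 - 2.5)
= 100 / 19.1
= 5.24 min^-1

5.24 min^-1


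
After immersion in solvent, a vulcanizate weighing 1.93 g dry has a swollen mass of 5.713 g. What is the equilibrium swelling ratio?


Q = W_swollen / W_dry
Q = 5.713 / 1.93
Q = 2.96

Q = 2.96


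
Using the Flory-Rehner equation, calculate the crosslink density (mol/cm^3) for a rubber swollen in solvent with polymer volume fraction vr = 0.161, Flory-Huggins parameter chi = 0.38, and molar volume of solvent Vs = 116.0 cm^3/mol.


ln(1 - vr) = ln(1 - 0.161) = -0.1755
Numerator = -((-0.1755) + 0.161 + 0.38 * 0.161^2) = 0.0047
Denominator = 116.0 * (0.161^(1/3) - 0.161/2) = 53.7674
nu = 0.0047 / 53.7674 = 8.7313e-05 mol/cm^3

8.7313e-05 mol/cm^3


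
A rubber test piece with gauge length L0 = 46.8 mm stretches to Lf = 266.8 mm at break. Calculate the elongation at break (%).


Elongation = (Lf - L0) / L0 * 100
= (266.8 - 46.8) / 46.8 * 100
= 220.0 / 46.8 * 100
= 470.1%

470.1%


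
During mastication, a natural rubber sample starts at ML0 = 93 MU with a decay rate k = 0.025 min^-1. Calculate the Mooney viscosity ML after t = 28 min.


ML = ML0 * exp(-k * t)
ML = 93 * exp(-0.025 * 28)
ML = 93 * 0.4966
ML = 46.18 MU

46.18 MU


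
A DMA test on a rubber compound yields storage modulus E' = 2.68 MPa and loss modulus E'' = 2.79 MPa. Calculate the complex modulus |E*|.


|E*| = sqrt(E'^2 + E''^2)
= sqrt(2.68^2 + 2.79^2)
= sqrt(7.1824 + 7.7841)
= 3.869 MPa

3.869 MPa


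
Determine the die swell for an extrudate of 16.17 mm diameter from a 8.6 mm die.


Die swell ratio = D_extrudate / D_die
= 16.17 / 8.6
= 1.88

Die swell = 1.88


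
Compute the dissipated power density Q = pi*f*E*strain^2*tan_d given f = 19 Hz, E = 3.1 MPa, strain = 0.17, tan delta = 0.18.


Q = pi * f * E * strain^2 * tan_d
= pi * 19 * 3.1 * 0.17^2 * 0.18
= pi * 19 * 3.1 * 0.0289 * 0.18
= 0.9626

Q = 0.9626


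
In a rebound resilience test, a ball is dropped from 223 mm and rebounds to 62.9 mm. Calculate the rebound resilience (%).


Resilience = h_rebound / h_drop * 100
= 62.9 / 223 * 100
= 28.2%

28.2%


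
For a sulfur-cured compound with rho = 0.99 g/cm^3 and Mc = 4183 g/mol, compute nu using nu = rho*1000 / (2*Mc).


nu = rho * 1000 / (2 * Mc)
nu = 0.99 * 1000 / (2 * 4183)
nu = 990.0 / 8366
nu = 0.1183 mol/L

0.1183 mol/L


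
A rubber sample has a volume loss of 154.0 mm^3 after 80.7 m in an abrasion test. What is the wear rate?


Rate = volume_loss / distance
= 154.0 / 80.7
= 1.908 mm^3/m

1.908 mm^3/m


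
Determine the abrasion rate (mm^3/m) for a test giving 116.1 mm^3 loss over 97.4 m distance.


Rate = volume_loss / distance
= 116.1 / 97.4
= 1.192 mm^3/m

1.192 mm^3/m


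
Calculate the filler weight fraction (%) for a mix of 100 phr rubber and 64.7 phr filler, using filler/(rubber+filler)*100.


Filler % = filler / (rubber + filler) * 100
= 64.7 / (100 + 64.7) * 100
= 64.7 / 164.7 * 100
= 39.28%

39.28%


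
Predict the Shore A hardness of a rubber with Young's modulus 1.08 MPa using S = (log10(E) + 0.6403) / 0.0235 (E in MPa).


log10(E) = 0.0235*S - 0.6403  =>  S = (log10(E) + 0.6403) / 0.0235
log10(1.08) = 0.033424
S = (0.033424 + 0.6403) / 0.0235 = 0.673724 / 0.0235
S = 28.7

Shore A = 28.7


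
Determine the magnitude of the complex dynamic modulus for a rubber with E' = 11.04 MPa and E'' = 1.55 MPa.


|E*| = sqrt(E'^2 + E''^2)
= sqrt(11.04^2 + 1.55^2)
= sqrt(121.8816 + 2.4025)
= 11.148 MPa

11.148 MPa


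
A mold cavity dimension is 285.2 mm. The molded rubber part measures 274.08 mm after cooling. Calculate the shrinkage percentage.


Shrinkage = (mold - part) / mold * 100
= (285.2 - 274.08) / 285.2 * 100
= 11.12 / 285.2 * 100
= 3.9%

3.9%


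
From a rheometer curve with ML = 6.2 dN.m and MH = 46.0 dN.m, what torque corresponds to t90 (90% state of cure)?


M90 = ML + 0.9 * (MH - ML)
M90 = 6.2 + 0.9 * (46.0 - 6.2)
M90 = 6.2 + 0.9 * 39.8
M90 = 42.02 dN.m

42.02 dN.m


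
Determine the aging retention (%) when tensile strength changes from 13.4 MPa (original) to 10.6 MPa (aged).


Retention = aged / original * 100
= 10.6 / 13.4 * 100
= 79.1%

79.1%


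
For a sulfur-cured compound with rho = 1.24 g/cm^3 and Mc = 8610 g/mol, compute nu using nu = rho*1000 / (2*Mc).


nu = rho * 1000 / (2 * Mc)
nu = 1.24 * 1000 / (2 * 8610)
nu = 1240.0 / 17220
nu = 0.0720 mol/L

0.0720 mol/L


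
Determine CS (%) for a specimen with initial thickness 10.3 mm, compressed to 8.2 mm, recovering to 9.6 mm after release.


CS = (t0 - recovered) / (t0 - ts) * 100
= (10.3 - 9.6) / (10.3 - 8.2) * 100
= 0.7 / 2.1 * 100
= 33.3%

33.3%


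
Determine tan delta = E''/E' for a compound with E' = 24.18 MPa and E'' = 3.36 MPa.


tan delta = E'' / E'
= 3.36 / 24.18
= 0.139

tan delta = 0.139


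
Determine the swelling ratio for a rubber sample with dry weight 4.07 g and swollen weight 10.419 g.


Q = W_swollen / W_dry
Q = 10.419 / 4.07
Q = 2.56

Q = 2.56


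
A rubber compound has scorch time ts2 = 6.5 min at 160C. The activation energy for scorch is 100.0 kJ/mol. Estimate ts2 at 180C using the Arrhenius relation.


Convert temperatures: T1 = 160 + 273.15 = 433.15 K, T2 = 180 + 273.15 = 453.15 K
ts2_new = 6.5 * exp(100000 / 8.314 * (1/453.15 - 1/433.15))
1/T2 - 1/T1 = -1.0189e-04
ts2_new = 1.91 min

1.91 min


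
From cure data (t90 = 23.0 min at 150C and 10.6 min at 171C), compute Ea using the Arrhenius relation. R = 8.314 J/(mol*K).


T1 = 423.15 K, T2 = 444.15 K
1/T1 - 1/T2 = 1.1174e-04
ln(t1/t2) = ln(23.0/10.6) = 0.7746
Ea = 8.314 * 0.7746 / 1.1174e-04 = 57638.7795 J/mol
Ea = 57.64 kJ/mol

57.64 kJ/mol


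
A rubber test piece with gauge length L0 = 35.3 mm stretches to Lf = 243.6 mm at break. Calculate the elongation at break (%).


Elongation = (Lf - L0) / L0 * 100
= (243.6 - 35.3) / 35.3 * 100
= 208.3 / 35.3 * 100
= 590.1%

590.1%


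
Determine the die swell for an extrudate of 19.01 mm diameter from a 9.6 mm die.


Die swell ratio = D_extrudate / D_die
= 19.01 / 9.6
= 1.98

Die swell = 1.98


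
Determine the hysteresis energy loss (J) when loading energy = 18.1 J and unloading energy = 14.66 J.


Hysteresis loss = loading - unloading
= 18.1 - 14.66
= 3.44 J

3.44 J


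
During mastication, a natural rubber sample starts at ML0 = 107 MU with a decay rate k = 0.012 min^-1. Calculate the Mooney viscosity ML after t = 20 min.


ML = ML0 * exp(-k * t)
ML = 107 * exp(-0.012 * 20)
ML = 107 * 0.7866
ML = 84.17 MU

84.17 MU


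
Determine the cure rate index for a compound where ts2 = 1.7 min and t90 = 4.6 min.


CRI = 100 / (t90 - ts2)
= 100 / (4.6 - 1.7)
= 100 / 2.9
= 34.48 min^-1

34.48 min^-1


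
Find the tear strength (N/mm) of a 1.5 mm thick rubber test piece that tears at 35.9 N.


Tear strength = force / thickness
= 35.9 / 1.5
= 23.93 N/mm

23.93 N/mm


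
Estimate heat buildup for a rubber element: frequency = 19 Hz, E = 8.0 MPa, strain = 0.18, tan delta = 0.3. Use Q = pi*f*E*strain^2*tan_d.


Q = pi * f * E * strain^2 * tan_d
= pi * 19 * 8.0 * 0.18^2 * 0.3
= pi * 19 * 8.0 * 0.0324 * 0.3
= 4.6415

Q = 4.6415


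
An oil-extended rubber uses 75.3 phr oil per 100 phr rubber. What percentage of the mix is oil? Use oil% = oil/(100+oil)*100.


Oil % = oil / (100 + oil) * 100
= 75.3 / (100 + 75.3) * 100
= 75.3 / 175.3 * 100
= 42.95%

42.95%


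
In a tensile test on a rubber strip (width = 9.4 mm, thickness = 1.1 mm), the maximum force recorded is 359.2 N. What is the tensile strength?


Area = width * thickness = 9.4 * 1.1 = 10.34 mm^2
TS = force / area = 359.2 / 10.34 = 34.74 MPa

34.74 MPa


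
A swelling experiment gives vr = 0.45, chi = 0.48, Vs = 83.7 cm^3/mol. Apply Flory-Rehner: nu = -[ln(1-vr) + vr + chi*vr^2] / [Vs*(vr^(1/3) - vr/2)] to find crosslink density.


ln(1 - vr) = ln(1 - 0.45) = -0.5978
Numerator = -((-0.5978) + 0.45 + 0.48 * 0.45^2) = 0.0506
Denominator = 83.7 * (0.45^(1/3) - 0.45/2) = 45.3076
nu = 0.0506 / 45.3076 = 0.0011 mol/cm^3

0.0011 mol/cm^3


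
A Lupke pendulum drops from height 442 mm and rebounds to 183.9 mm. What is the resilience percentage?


Resilience = h_rebound / h_drop * 100
= 183.9 / 442 * 100
= 41.6%

41.6%


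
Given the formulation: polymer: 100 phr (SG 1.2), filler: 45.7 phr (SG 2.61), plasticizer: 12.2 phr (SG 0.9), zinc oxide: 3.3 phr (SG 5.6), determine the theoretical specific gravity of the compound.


Sum of weights = 161.2
Volume contributions:
  polymer: 100/1.2 = 83.3333
  filler: 45.7/2.61 = 17.5096
  plasticizer: 12.2/0.9 = 13.5556
  zinc oxide: 3.3/5.6 = 0.5893
Sum of volumes = 114.9878
SG = 161.2 / 114.9878 = 1.402

SG = 1.402


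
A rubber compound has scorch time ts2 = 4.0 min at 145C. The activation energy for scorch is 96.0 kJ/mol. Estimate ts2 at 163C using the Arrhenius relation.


Convert temperatures: T1 = 145 + 273.15 = 418.15 K, T2 = 163 + 273.15 = 436.15 K
ts2_new = 4.0 * exp(96000 / 8.314 * (1/436.15 - 1/418.15))
1/T2 - 1/T1 = -9.8697e-05
ts2_new = 1.28 min

1.28 min


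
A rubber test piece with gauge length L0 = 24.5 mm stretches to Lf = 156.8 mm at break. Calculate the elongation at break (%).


Elongation = (Lf - L0) / L0 * 100
= (156.8 - 24.5) / 24.5 * 100
= 132.3 / 24.5 * 100
= 540.0%

540.0%


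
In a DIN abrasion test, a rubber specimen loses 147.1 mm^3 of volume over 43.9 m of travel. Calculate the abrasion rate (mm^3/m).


Rate = volume_loss / distance
= 147.1 / 43.9
= 3.351 mm^3/m

3.351 mm^3/m


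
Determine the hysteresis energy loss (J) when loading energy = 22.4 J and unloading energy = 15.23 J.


Hysteresis loss = loading - unloading
= 22.4 - 15.23
= 7.17 J

7.17 J


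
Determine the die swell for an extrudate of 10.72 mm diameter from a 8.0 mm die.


Die swell ratio = D_extrudate / D_die
= 10.72 / 8.0
= 1.34

Die swell = 1.34


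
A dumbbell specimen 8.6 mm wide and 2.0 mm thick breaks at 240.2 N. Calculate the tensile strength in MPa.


Area = width * thickness = 8.6 * 2.0 = 17.2 mm^2
TS = force / area = 240.2 / 17.2 = 13.97 MPa

13.97 MPa


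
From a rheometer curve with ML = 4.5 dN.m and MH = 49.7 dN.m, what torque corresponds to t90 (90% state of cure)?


M90 = ML + 0.9 * (MH - ML)
M90 = 4.5 + 0.9 * (49.7 - 4.5)
M90 = 4.5 + 0.9 * 45.2
M90 = 45.18 dN.m

45.18 dN.m


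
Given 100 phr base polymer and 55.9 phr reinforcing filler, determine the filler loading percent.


Filler % = filler / (rubber + filler) * 100
= 55.9 / (100 + 55.9) * 100
= 55.9 / 155.9 * 100
= 35.86%

35.86%


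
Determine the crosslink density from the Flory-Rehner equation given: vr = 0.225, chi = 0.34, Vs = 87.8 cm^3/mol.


ln(1 - vr) = ln(1 - 0.225) = -0.2549
Numerator = -((-0.2549) + 0.225 + 0.34 * 0.225^2) = 0.0127
Denominator = 87.8 * (0.225^(1/3) - 0.225/2) = 43.5242
nu = 0.0127 / 43.5242 = 2.9133e-04 mol/cm^3

2.9133e-04 mol/cm^3


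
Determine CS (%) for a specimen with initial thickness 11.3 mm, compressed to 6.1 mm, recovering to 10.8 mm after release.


CS = (t0 - recovered) / (t0 - ts) * 100
= (11.3 - 10.8) / (11.3 - 6.1) * 100
= 0.5 / 5.2 * 100
= 9.6%

9.6%


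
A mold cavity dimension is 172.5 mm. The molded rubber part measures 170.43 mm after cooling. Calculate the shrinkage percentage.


Shrinkage = (mold - part) / mold * 100
= (172.5 - 170.43) / 172.5 * 100
= 2.07 / 172.5 * 100
= 1.2%

1.2%


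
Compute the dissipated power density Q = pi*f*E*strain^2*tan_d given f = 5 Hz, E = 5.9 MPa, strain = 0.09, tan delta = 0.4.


Q = pi * f * E * strain^2 * tan_d
= pi * 5 * 5.9 * 0.09^2 * 0.4
= pi * 5 * 5.9 * 0.0081 * 0.4
= 0.3003

Q = 0.3003


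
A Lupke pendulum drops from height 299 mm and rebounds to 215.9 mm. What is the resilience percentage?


Resilience = h_rebound / h_drop * 100
= 215.9 / 299 * 100
= 72.2%

72.2%


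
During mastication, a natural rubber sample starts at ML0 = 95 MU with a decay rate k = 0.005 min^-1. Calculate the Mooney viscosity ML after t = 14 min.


ML = ML0 * exp(-k * t)
ML = 95 * exp(-0.005 * 14)
ML = 95 * 0.9324
ML = 88.58 MU

88.58 MU


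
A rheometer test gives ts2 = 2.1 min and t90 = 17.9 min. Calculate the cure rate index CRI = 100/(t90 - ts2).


CRI = 100 / (t90 - ts2)
= 100 / (17.9 - 2.1)
= 100 / 15.8
= 6.33 min^-1

6.33 min^-1


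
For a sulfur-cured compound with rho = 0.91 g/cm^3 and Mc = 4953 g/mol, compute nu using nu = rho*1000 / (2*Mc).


nu = rho * 1000 / (2 * Mc)
nu = 0.91 * 1000 / (2 * 4953)
nu = 910.0 / 9906
nu = 0.0919 mol/L

0.0919 mol/L


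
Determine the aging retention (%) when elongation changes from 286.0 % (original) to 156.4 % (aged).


Retention = aged / original * 100
= 156.4 / 286.0 * 100
= 54.7%

54.7%


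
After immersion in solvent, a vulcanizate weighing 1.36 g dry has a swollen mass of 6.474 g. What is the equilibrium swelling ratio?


Q = W_swollen / W_dry
Q = 6.474 / 1.36
Q = 4.76

Q = 4.76


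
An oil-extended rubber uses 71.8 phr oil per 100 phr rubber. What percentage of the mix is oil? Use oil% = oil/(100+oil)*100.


Oil % = oil / (100 + oil) * 100
= 71.8 / (100 + 71.8) * 100
= 71.8 / 171.8 * 100
= 41.79%

41.79%


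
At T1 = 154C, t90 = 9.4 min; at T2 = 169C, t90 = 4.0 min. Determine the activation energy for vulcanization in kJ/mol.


T1 = 427.15 K, T2 = 442.15 K
1/T1 - 1/T2 = 7.9422e-05
ln(t1/t2) = ln(9.4/4.0) = 0.8544
Ea = 8.314 * 0.8544 / 7.9422e-05 = 89441.2442 J/mol
Ea = 89.44 kJ/mol

89.44 kJ/mol


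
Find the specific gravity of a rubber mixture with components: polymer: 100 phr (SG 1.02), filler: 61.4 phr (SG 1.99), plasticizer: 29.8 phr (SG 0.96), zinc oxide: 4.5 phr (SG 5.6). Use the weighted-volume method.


Sum of weights = 195.7
Volume contributions:
  polymer: 100/1.02 = 98.0392
  filler: 61.4/1.99 = 30.8543
  plasticizer: 29.8/0.96 = 31.0417
  zinc oxide: 4.5/5.6 = 0.8036
Sum of volumes = 160.7387
SG = 195.7 / 160.7387 = 1.218

SG = 1.218


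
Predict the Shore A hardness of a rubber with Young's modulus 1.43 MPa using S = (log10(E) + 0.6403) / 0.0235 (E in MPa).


log10(E) = 0.0235*S - 0.6403  =>  S = (log10(E) + 0.6403) / 0.0235
log10(1.43) = 0.155336
S = (0.155336 + 0.6403) / 0.0235 = 0.795636 / 0.0235
S = 33.9

Shore A = 33.9


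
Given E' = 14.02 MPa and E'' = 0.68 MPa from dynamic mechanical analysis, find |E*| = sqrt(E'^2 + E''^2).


|E*| = sqrt(E'^2 + E''^2)
= sqrt(14.02^2 + 0.68^2)
= sqrt(196.5604 + 0.4624)
= 14.036 MPa

14.036 MPa


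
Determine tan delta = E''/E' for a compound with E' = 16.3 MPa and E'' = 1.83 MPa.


tan delta = E'' / E'
= 1.83 / 16.3
= 0.1123

tan delta = 0.1123


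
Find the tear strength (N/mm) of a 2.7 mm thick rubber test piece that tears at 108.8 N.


Tear strength = force / thickness
= 108.8 / 2.7
= 40.3 N/mm

40.3 N/mm


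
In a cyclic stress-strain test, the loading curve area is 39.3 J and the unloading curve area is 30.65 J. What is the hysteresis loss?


Hysteresis loss = loading - unloading
= 39.3 - 30.65
= 8.65 J

8.65 J


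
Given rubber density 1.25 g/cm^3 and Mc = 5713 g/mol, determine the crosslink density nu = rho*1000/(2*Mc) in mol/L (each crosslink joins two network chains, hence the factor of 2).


nu = rho * 1000 / (2 * Mc)
nu = 1.25 * 1000 / (2 * 5713)
nu = 1250.0 / 11426
nu = 0.1094 mol/L

0.1094 mol/L


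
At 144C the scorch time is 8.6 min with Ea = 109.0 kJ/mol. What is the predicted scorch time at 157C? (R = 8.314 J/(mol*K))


Convert temperatures: T1 = 144 + 273.15 = 417.15 K, T2 = 157 + 273.15 = 430.15 K
ts2_new = 8.6 * exp(109000 / 8.314 * (1/430.15 - 1/417.15))
1/T2 - 1/T1 = -7.2449e-05
ts2_new = 3.33 min

3.33 min


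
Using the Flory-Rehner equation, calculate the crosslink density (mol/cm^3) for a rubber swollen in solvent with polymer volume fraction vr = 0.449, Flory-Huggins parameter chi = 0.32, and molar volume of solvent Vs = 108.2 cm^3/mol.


ln(1 - vr) = ln(1 - 0.449) = -0.5960
Numerator = -((-0.5960) + 0.449 + 0.32 * 0.449^2) = 0.0825
Denominator = 108.2 * (0.449^(1/3) - 0.449/2) = 58.5623
nu = 0.0825 / 58.5623 = 0.0014 mol/cm^3

0.0014 mol/cm^3


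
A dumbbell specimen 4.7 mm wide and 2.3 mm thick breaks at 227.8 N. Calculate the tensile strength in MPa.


Area = width * thickness = 4.7 * 2.3 = 10.81 mm^2
TS = force / area = 227.8 / 10.81 = 21.07 MPa

21.07 MPa


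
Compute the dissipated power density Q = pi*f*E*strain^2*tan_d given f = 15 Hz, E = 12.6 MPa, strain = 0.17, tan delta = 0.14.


Q = pi * f * E * strain^2 * tan_d
= pi * 15 * 12.6 * 0.17^2 * 0.14
= pi * 15 * 12.6 * 0.0289 * 0.14
= 2.4024

Q = 2.4024


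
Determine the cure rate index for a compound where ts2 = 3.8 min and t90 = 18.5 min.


CRI = 100 / (t90 - ts2)
= 100 / (18.5 - 3.8)
= 100 / 14.7
= 6.8 min^-1

6.8 min^-1


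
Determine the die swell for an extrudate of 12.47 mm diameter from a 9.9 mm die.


Die swell ratio = D_extrudate / D_die
= 12.47 / 9.9
= 1.26

Die swell = 1.26


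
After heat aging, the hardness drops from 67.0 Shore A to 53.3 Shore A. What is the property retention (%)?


Retention = aged / original * 100
= 53.3 / 67.0 * 100
= 79.6%

79.6%


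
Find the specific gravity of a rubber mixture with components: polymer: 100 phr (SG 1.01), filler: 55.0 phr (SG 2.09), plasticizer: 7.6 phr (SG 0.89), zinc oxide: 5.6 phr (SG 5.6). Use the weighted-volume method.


Sum of weights = 168.2
Volume contributions:
  polymer: 100/1.01 = 99.0099
  filler: 55.0/2.09 = 26.3158
  plasticizer: 7.6/0.89 = 8.5393
  zinc oxide: 5.6/5.6 = 1.0000
Sum of volumes = 134.8650
SG = 168.2 / 134.8650 = 1.247

SG = 1.247


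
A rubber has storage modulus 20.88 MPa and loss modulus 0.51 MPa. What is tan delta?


tan delta = E'' / E'
= 0.51 / 20.88
= 0.0244

tan delta = 0.0244


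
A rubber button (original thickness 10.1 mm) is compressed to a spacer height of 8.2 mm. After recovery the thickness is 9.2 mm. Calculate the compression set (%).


CS = (t0 - recovered) / (t0 - ts) * 100
= (10.1 - 9.2) / (10.1 - 8.2) * 100
= 0.9 / 1.9 * 100
= 47.4%

47.4%


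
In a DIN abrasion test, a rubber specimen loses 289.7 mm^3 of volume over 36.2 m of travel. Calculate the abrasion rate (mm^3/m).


Rate = volume_loss / distance
= 289.7 / 36.2
= 8.003 mm^3/m

8.003 mm^3/m


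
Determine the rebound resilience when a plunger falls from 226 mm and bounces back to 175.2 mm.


Resilience = h_rebound / h_drop * 100
= 175.2 / 226 * 100
= 77.5%

77.5%
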